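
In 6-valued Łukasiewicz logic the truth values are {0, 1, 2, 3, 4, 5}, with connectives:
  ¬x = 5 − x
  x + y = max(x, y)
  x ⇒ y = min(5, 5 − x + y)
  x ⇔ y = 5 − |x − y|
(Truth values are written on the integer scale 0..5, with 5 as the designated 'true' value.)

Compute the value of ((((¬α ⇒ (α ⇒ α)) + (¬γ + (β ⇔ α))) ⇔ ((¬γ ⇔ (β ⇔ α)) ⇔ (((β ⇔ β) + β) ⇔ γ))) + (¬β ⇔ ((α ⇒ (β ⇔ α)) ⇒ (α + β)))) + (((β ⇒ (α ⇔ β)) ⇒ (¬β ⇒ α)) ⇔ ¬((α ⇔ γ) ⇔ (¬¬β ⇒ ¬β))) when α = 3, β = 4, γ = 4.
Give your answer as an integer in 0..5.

¬α = ¬3 = 2
α ⇒ α = 3 ⇒ 3 = 5
¬α ⇒ (α ⇒ α) = 2 ⇒ 5 = 5
¬γ = ¬4 = 1
β ⇔ α = 4 ⇔ 3 = 4
¬γ + (β ⇔ α) = 1 + 4 = 4
(¬α ⇒ (α ⇒ α)) + (¬γ + (β ⇔ α)) = 5 + 4 = 5
¬γ = ¬4 = 1
β ⇔ α = 4 ⇔ 3 = 4
¬γ ⇔ (β ⇔ α) = 1 ⇔ 4 = 2
β ⇔ β = 4 ⇔ 4 = 5
(β ⇔ β) + β = 5 + 4 = 5
((β ⇔ β) + β) ⇔ γ = 5 ⇔ 4 = 4
(¬γ ⇔ (β ⇔ α)) ⇔ (((β ⇔ β) + β) ⇔ γ) = 2 ⇔ 4 = 3
((¬α ⇒ (α ⇒ α)) + (¬γ + (β ⇔ α))) ⇔ ((¬γ ⇔ (β ⇔ α)) ⇔ (((β ⇔ β) + β) ⇔ γ)) = 5 ⇔ 3 = 3
¬β = ¬4 = 1
β ⇔ α = 4 ⇔ 3 = 4
α ⇒ (β ⇔ α) = 3 ⇒ 4 = 5
α + β = 3 + 4 = 4
(α ⇒ (β ⇔ α)) ⇒ (α + β) = 5 ⇒ 4 = 4
¬β ⇔ ((α ⇒ (β ⇔ α)) ⇒ (α + β)) = 1 ⇔ 4 = 2
(((¬α ⇒ (α ⇒ α)) + (¬γ + (β ⇔ α))) ⇔ ((¬γ ⇔ (β ⇔ α)) ⇔ (((β ⇔ β) + β) ⇔ γ))) + (¬β ⇔ ((α ⇒ (β ⇔ α)) ⇒ (α + β))) = 3 + 2 = 3
α ⇔ β = 3 ⇔ 4 = 4
β ⇒ (α ⇔ β) = 4 ⇒ 4 = 5
¬β = ¬4 = 1
¬β ⇒ α = 1 ⇒ 3 = 5
(β ⇒ (α ⇔ β)) ⇒ (¬β ⇒ α) = 5 ⇒ 5 = 5
α ⇔ γ = 3 ⇔ 4 = 4
¬β = ¬4 = 1
¬¬β = ¬1 = 4
¬β = ¬4 = 1
¬¬β ⇒ ¬β = 4 ⇒ 1 = 2
(α ⇔ γ) ⇔ (¬¬β ⇒ ¬β) = 4 ⇔ 2 = 3
¬((α ⇔ γ) ⇔ (¬¬β ⇒ ¬β)) = ¬3 = 2
((β ⇒ (α ⇔ β)) ⇒ (¬β ⇒ α)) ⇔ ¬((α ⇔ γ) ⇔ (¬¬β ⇒ ¬β)) = 5 ⇔ 2 = 2
((((¬α ⇒ (α ⇒ α)) + (¬γ + (β ⇔ α))) ⇔ ((¬γ ⇔ (β ⇔ α)) ⇔ (((β ⇔ β) + β) ⇔ γ))) + (¬β ⇔ ((α ⇒ (β ⇔ α)) ⇒ (α + β)))) + (((β ⇒ (α ⇔ β)) ⇒ (¬β ⇒ α)) ⇔ ¬((α ⇔ γ) ⇔ (¬¬β ⇒ ¬β))) = 3 + 2 = 3

3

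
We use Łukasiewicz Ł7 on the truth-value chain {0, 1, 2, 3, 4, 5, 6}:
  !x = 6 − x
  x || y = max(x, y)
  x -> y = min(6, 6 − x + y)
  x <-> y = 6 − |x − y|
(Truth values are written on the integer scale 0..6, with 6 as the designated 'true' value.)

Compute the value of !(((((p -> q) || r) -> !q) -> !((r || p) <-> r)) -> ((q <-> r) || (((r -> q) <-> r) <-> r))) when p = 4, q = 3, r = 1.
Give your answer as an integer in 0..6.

p -> q = 4 -> 3 = 5
(p -> q) || r = 5 || 1 = 5
!q = !3 = 3
((p -> q) || r) -> !q = 5 -> 3 = 4
r || p = 1 || 4 = 4
(r || p) <-> r = 4 <-> 1 = 3
!((r || p) <-> r) = !3 = 3
(((p -> q) || r) -> !q) -> !((r || p) <-> r) = 4 -> 3 = 5
q <-> r = 3 <-> 1 = 4
r -> q = 1 -> 3 = 6
(r -> q) <-> r = 6 <-> 1 = 1
((r -> q) <-> r) <-> r = 1 <-> 1 = 6
(q <-> r) || (((r -> q) <-> r) <-> r) = 4 || 6 = 6
((((p -> q) || r) -> !q) -> !((r || p) <-> r)) -> ((q <-> r) || (((r -> q) <-> r) <-> r)) = 5 -> 6 = 6
!(((((p -> q) || r) -> !q) -> !((r || p) <-> r)) -> ((q <-> r) || (((r -> q) <-> r) <-> r))) = !6 = 0

0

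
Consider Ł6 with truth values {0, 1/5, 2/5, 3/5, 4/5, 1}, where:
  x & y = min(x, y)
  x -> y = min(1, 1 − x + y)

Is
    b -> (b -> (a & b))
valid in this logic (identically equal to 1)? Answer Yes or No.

No

Counterexample: take a = 0, b = 3/5.
a & b = 0 & 3/5 = 0
b -> (a & b) = 3/5 -> 0 = 2/5
b -> (b -> (a & b)) = 3/5 -> 2/5 = 4/5
This gives 4/5 ≠ 1.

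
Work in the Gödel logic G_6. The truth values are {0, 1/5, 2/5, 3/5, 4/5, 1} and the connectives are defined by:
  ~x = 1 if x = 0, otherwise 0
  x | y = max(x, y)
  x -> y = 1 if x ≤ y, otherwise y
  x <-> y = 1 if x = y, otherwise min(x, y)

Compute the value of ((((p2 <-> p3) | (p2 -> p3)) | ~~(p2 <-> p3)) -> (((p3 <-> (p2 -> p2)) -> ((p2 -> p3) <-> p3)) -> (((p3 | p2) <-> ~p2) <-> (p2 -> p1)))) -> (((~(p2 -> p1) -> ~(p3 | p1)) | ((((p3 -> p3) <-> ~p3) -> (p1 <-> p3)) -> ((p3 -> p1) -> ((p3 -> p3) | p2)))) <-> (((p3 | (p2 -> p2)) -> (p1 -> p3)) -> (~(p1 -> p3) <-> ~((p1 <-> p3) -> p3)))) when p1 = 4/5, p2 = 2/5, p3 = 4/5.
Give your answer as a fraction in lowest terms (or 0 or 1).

1

p2 <-> p3 = 2/5 <-> 4/5 = 2/5
p2 -> p3 = 2/5 -> 4/5 = 1
(p2 <-> p3) | (p2 -> p3) = 2/5 | 1 = 1
p2 <-> p3 = 2/5 <-> 4/5 = 2/5
~(p2 <-> p3) = ~2/5 = 0
~~(p2 <-> p3) = ~0 = 1
((p2 <-> p3) | (p2 -> p3)) | ~~(p2 <-> p3) = 1 | 1 = 1
p2 -> p2 = 2/5 -> 2/5 = 1
p3 <-> (p2 -> p2) = 4/5 <-> 1 = 4/5
p2 -> p3 = 2/5 -> 4/5 = 1
(p2 -> p3) <-> p3 = 1 <-> 4/5 = 4/5
(p3 <-> (p2 -> p2)) -> ((p2 -> p3) <-> p3) = 4/5 -> 4/5 = 1
p3 | p2 = 4/5 | 2/5 = 4/5
~p2 = ~2/5 = 0
(p3 | p2) <-> ~p2 = 4/5 <-> 0 = 0
p2 -> p1 = 2/5 -> 4/5 = 1
((p3 | p2) <-> ~p2) <-> (p2 -> p1) = 0 <-> 1 = 0
((p3 <-> (p2 -> p2)) -> ((p2 -> p3) <-> p3)) -> (((p3 | p2) <-> ~p2) <-> (p2 -> p1)) = 1 -> 0 = 0
(((p2 <-> p3) | (p2 -> p3)) | ~~(p2 <-> p3)) -> (((p3 <-> (p2 -> p2)) -> ((p2 -> p3) <-> p3)) -> (((p3 | p2) <-> ~p2) <-> (p2 -> p1))) = 1 -> 0 = 0
p2 -> p1 = 2/5 -> 4/5 = 1
~(p2 -> p1) = ~1 = 0
p3 | p1 = 4/5 | 4/5 = 4/5
~(p3 | p1) = ~4/5 = 0
~(p2 -> p1) -> ~(p3 | p1) = 0 -> 0 = 1
p3 -> p3 = 4/5 -> 4/5 = 1
~p3 = ~4/5 = 0
(p3 -> p3) <-> ~p3 = 1 <-> 0 = 0
p1 <-> p3 = 4/5 <-> 4/5 = 1
((p3 -> p3) <-> ~p3) -> (p1 <-> p3) = 0 -> 1 = 1
p3 -> p1 = 4/5 -> 4/5 = 1
p3 -> p3 = 4/5 -> 4/5 = 1
(p3 -> p3) | p2 = 1 | 2/5 = 1
(p3 -> p1) -> ((p3 -> p3) | p2) = 1 -> 1 = 1
(((p3 -> p3) <-> ~p3) -> (p1 <-> p3)) -> ((p3 -> p1) -> ((p3 -> p3) | p2)) = 1 -> 1 = 1
(~(p2 -> p1) -> ~(p3 | p1)) | ((((p3 -> p3) <-> ~p3) -> (p1 <-> p3)) -> ((p3 -> p1) -> ((p3 -> p3) | p2))) = 1 | 1 = 1
p2 -> p2 = 2/5 -> 2/5 = 1
p3 | (p2 -> p2) = 4/5 | 1 = 1
p1 -> p3 = 4/5 -> 4/5 = 1
(p3 | (p2 -> p2)) -> (p1 -> p3) = 1 -> 1 = 1
p1 -> p3 = 4/5 -> 4/5 = 1
~(p1 -> p3) = ~1 = 0
p1 <-> p3 = 4/5 <-> 4/5 = 1
(p1 <-> p3) -> p3 = 1 -> 4/5 = 4/5
~((p1 <-> p3) -> p3) = ~4/5 = 0
~(p1 -> p3) <-> ~((p1 <-> p3) -> p3) = 0 <-> 0 = 1
((p3 | (p2 -> p2)) -> (p1 -> p3)) -> (~(p1 -> p3) <-> ~((p1 <-> p3) -> p3)) = 1 -> 1 = 1
((~(p2 -> p1) -> ~(p3 | p1)) | ((((p3 -> p3) <-> ~p3) -> (p1 <-> p3)) -> ((p3 -> p1) -> ((p3 -> p3) | p2)))) <-> (((p3 | (p2 -> p2)) -> (p1 -> p3)) -> (~(p1 -> p3) <-> ~((p1 <-> p3) -> p3))) = 1 <-> 1 = 1
((((p2 <-> p3) | (p2 -> p3)) | ~~(p2 <-> p3)) -> (((p3 <-> (p2 -> p2)) -> ((p2 -> p3) <-> p3)) -> (((p3 | p2) <-> ~p2) <-> (p2 -> p1)))) -> (((~(p2 -> p1) -> ~(p3 | p1)) | ((((p3 -> p3) <-> ~p3) -> (p1 <-> p3)) -> ((p3 -> p1) -> ((p3 -> p3) | p2)))) <-> (((p3 | (p2 -> p2)) -> (p1 -> p3)) -> (~(p1 -> p3) <-> ~((p1 <-> p3) -> p3)))) = 0 -> 1 = 1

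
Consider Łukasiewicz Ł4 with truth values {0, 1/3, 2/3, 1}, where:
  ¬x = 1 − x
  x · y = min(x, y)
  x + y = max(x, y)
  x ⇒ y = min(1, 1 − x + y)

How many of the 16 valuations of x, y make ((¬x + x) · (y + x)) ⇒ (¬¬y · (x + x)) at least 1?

x = 0, y = 0 ↦ 1  ≥
x = 0, y = 1/3 ↦ 2/3  <
x = 0, y = 2/3 ↦ 1/3  <
x = 0, y = 1 ↦ 0  <
x = 1/3, y = 0 ↦ 2/3  <
x = 1/3, y = 1/3 ↦ 1  ≥
x = 1/3, y = 2/3 ↦ 2/3  <
x = 1/3, y = 1 ↦ 2/3  <
x = 2/3, y = 0 ↦ 1/3  <
x = 2/3, y = 1/3 ↦ 2/3  <
x = 2/3, y = 2/3 ↦ 1  ≥
x = 2/3, y = 1 ↦ 1  ≥
x = 1, y = 0 ↦ 0  <
x = 1, y = 1/3 ↦ 1/3  <
x = 1, y = 2/3 ↦ 2/3  <
x = 1, y = 1 ↦ 1  ≥
So 5 of the 16 assignments meet the threshold.

5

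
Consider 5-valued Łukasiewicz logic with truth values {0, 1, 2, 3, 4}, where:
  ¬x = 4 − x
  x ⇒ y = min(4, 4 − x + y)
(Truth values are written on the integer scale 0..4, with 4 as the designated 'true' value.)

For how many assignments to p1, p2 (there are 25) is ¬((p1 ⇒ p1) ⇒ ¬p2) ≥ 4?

5

value 4: 5 assignments (counts)
value 3: 5 assignments
value 2: 5 assignments
value 1: 5 assignments
value 0: 5 assignments
So 5 of the 25 assignments meet the threshold.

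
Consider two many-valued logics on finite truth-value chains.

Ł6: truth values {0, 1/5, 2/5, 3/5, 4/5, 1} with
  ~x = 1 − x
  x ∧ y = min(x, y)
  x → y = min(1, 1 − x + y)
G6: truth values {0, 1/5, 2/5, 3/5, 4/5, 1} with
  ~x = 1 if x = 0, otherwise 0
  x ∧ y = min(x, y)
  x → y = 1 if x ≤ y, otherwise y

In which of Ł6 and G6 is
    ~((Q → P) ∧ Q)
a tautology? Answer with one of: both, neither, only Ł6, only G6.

In Ł6: at P = 0, Q = 1/5 the value is 4/5 — not a tautology.
In G6: at P = 1/5, Q = 1/5 the value is 0 — not a tautology.

neither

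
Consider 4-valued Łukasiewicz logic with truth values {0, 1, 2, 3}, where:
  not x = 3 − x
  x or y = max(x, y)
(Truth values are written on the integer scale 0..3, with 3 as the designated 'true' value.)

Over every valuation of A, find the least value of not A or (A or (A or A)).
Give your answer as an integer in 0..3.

Take A = 1:
not A = not 1 = 2
A or A = 1 or 1 = 1
A or (A or A) = 1 or 1 = 1
not A or (A or (A or A)) = 2 or 1 = 2
No assignment yields a value below 2, so this is the minimum.

2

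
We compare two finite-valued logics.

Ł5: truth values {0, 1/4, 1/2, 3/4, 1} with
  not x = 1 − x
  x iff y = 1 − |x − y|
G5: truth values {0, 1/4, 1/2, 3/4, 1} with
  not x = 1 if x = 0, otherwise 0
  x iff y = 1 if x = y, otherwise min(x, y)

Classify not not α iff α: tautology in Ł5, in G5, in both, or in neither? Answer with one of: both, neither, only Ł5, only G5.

only Ł5

In Ł5: every assignment gives 1 — tautology.
In G5: at α = 1/4 the value is 1/4 — not a tautology.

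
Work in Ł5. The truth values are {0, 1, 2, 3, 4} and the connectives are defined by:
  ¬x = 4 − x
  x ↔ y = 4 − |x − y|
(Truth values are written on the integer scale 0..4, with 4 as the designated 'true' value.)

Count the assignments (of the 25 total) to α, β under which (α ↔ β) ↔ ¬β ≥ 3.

value 4: 7 assignments (counts)
value 3: 7 assignments (counts)
value 2: 6 assignments
value 1: 3 assignments
value 0: 2 assignments
So 14 of the 25 assignments meet the threshold.

14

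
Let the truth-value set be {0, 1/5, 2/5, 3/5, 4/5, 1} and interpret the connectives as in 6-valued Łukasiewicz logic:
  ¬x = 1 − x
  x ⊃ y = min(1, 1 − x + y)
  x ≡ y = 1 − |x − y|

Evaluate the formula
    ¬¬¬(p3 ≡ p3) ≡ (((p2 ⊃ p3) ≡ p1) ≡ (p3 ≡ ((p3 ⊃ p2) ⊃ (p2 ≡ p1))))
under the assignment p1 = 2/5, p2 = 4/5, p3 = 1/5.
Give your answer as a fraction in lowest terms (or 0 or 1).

p3 ≡ p3 = 1/5 ≡ 1/5 = 1
¬(p3 ≡ p3) = ¬1 = 0
¬¬(p3 ≡ p3) = ¬0 = 1
¬¬¬(p3 ≡ p3) = ¬1 = 0
p2 ⊃ p3 = 4/5 ⊃ 1/5 = 2/5
(p2 ⊃ p3) ≡ p1 = 2/5 ≡ 2/5 = 1
p3 ⊃ p2 = 1/5 ⊃ 4/5 = 1
p2 ≡ p1 = 4/5 ≡ 2/5 = 3/5
(p3 ⊃ p2) ⊃ (p2 ≡ p1) = 1 ⊃ 3/5 = 3/5
p3 ≡ ((p3 ⊃ p2) ⊃ (p2 ≡ p1)) = 1/5 ≡ 3/5 = 3/5
((p2 ⊃ p3) ≡ p1) ≡ (p3 ≡ ((p3 ⊃ p2) ⊃ (p2 ≡ p1))) = 1 ≡ 3/5 = 3/5
¬¬¬(p3 ≡ p3) ≡ (((p2 ⊃ p3) ≡ p1) ≡ (p3 ≡ ((p3 ⊃ p2) ⊃ (p2 ≡ p1)))) = 0 ≡ 3/5 = 2/5

2/5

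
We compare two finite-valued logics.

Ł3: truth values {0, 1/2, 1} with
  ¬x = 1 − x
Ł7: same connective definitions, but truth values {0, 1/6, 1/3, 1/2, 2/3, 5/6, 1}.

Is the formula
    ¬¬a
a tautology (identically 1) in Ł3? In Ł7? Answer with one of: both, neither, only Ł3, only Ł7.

In Ł3: at a = 0 the value is 0 — not a tautology.
In Ł7: at a = 0 the value is 0 — not a tautology.

neither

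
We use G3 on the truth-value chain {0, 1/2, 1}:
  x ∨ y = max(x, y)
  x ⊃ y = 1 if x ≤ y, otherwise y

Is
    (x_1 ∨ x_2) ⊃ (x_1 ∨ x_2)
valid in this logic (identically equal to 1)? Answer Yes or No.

x_1 = 0, x_2 = 0 ↦ 1
x_1 = 0, x_2 = 1/2 ↦ 1
x_1 = 0, x_2 = 1 ↦ 1
x_1 = 1/2, x_2 = 0 ↦ 1
x_1 = 1/2, x_2 = 1/2 ↦ 1
x_1 = 1/2, x_2 = 1 ↦ 1
x_1 = 1, x_2 = 0 ↦ 1
x_1 = 1, x_2 = 1/2 ↦ 1
x_1 = 1, x_2 = 1 ↦ 1
Every assignment gives a value ≥ 1.

Yes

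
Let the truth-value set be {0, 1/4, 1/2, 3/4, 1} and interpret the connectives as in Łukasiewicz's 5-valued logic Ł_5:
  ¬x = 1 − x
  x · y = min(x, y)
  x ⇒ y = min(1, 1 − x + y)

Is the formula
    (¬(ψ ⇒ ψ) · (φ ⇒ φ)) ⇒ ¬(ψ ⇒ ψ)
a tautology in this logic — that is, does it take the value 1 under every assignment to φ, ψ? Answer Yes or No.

At φ = 1/4, ψ = 1/4, for instance:
ψ ⇒ ψ = 1/4 ⇒ 1/4 = 1
¬(ψ ⇒ ψ) = ¬1 = 0
φ ⇒ φ = 1/4 ⇒ 1/4 = 1
¬(ψ ⇒ ψ) · (φ ⇒ φ) = 0 · 1 = 0
(¬(ψ ⇒ ψ) · (φ ⇒ φ)) ⇒ ¬(ψ ⇒ ψ) = 0 ⇒ 0 = 1
and checking the remaining 24 assignments likewise gives ≥ 1 in every case.

Yes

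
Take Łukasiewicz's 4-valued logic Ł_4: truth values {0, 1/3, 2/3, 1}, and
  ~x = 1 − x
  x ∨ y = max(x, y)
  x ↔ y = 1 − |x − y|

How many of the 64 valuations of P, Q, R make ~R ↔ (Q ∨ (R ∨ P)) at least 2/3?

37

value 1: 12 assignments (counts)
value 2/3: 25 assignments (counts)
value 1/3: 10 assignments
value 0: 17 assignments
So 37 of the 64 assignments meet the threshold.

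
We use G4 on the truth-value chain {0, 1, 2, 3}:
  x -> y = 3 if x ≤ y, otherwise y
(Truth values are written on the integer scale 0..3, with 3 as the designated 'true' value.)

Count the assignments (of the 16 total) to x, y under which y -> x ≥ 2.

x = 0, y = 0 ↦ 3  ≥
x = 0, y = 1 ↦ 0  <
x = 0, y = 2 ↦ 0  <
x = 0, y = 3 ↦ 0  <
x = 1, y = 0 ↦ 3  ≥
x = 1, y = 1 ↦ 3  ≥
x = 1, y = 2 ↦ 1  <
x = 1, y = 3 ↦ 1  <
x = 2, y = 0 ↦ 3  ≥
x = 2, y = 1 ↦ 3  ≥
x = 2, y = 2 ↦ 3  ≥
x = 2, y = 3 ↦ 2  ≥
x = 3, y = 0 ↦ 3  ≥
x = 3, y = 1 ↦ 3  ≥
x = 3, y = 2 ↦ 3  ≥
x = 3, y = 3 ↦ 3  ≥
So 11 of the 16 assignments meet the threshold.

11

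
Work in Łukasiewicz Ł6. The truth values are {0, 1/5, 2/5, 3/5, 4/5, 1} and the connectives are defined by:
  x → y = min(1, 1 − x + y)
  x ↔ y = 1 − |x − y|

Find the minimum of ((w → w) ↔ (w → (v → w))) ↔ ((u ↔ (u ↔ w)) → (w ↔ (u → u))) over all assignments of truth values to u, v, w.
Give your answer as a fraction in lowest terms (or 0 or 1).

Take u = 2/5, v = 0, w = 0:
w → w = 0 → 0 = 1
v → w = 0 → 0 = 1
w → (v → w) = 0 → 1 = 1
(w → w) ↔ (w → (v → w)) = 1 ↔ 1 = 1
u ↔ w = 2/5 ↔ 0 = 3/5
u ↔ (u ↔ w) = 2/5 ↔ 3/5 = 4/5
u → u = 2/5 → 2/5 = 1
w ↔ (u → u) = 0 ↔ 1 = 0
(u ↔ (u ↔ w)) → (w ↔ (u → u)) = 4/5 → 0 = 1/5
((w → w) ↔ (w → (v → w))) ↔ ((u ↔ (u ↔ w)) → (w ↔ (u → u))) = 1 ↔ 1/5 = 1/5
No assignment yields a value below 1/5, so this is the minimum.

1/5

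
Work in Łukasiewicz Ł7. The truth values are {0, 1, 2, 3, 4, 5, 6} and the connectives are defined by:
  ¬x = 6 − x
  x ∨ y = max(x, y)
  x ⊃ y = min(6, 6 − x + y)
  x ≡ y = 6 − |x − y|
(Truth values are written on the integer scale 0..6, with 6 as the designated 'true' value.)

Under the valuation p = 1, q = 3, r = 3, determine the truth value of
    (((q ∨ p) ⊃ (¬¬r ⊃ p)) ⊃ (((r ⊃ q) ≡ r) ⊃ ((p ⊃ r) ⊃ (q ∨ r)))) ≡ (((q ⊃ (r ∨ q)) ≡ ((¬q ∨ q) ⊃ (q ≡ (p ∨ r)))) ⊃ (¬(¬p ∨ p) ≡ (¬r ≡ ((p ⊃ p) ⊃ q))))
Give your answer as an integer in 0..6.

1

q ∨ p = 3 ∨ 1 = 3
¬r = ¬3 = 3
¬¬r = ¬3 = 3
¬¬r ⊃ p = 3 ⊃ 1 = 4
(q ∨ p) ⊃ (¬¬r ⊃ p) = 3 ⊃ 4 = 6
r ⊃ q = 3 ⊃ 3 = 6
(r ⊃ q) ≡ r = 6 ≡ 3 = 3
p ⊃ r = 1 ⊃ 3 = 6
q ∨ r = 3 ∨ 3 = 3
(p ⊃ r) ⊃ (q ∨ r) = 6 ⊃ 3 = 3
((r ⊃ q) ≡ r) ⊃ ((p ⊃ r) ⊃ (q ∨ r)) = 3 ⊃ 3 = 6
((q ∨ p) ⊃ (¬¬r ⊃ p)) ⊃ (((r ⊃ q) ≡ r) ⊃ ((p ⊃ r) ⊃ (q ∨ r))) = 6 ⊃ 6 = 6
r ∨ q = 3 ∨ 3 = 3
q ⊃ (r ∨ q) = 3 ⊃ 3 = 6
¬q = ¬3 = 3
¬q ∨ q = 3 ∨ 3 = 3
p ∨ r = 1 ∨ 3 = 3
q ≡ (p ∨ r) = 3 ≡ 3 = 6
(¬q ∨ q) ⊃ (q ≡ (p ∨ r)) = 3 ⊃ 6 = 6
(q ⊃ (r ∨ q)) ≡ ((¬q ∨ q) ⊃ (q ≡ (p ∨ r))) = 6 ≡ 6 = 6
¬p = ¬1 = 5
¬p ∨ p = 5 ∨ 1 = 5
¬(¬p ∨ p) = ¬5 = 1
¬r = ¬3 = 3
p ⊃ p = 1 ⊃ 1 = 6
(p ⊃ p) ⊃ q = 6 ⊃ 3 = 3
¬r ≡ ((p ⊃ p) ⊃ q) = 3 ≡ 3 = 6
¬(¬p ∨ p) ≡ (¬r ≡ ((p ⊃ p) ⊃ q)) = 1 ≡ 6 = 1
((q ⊃ (r ∨ q)) ≡ ((¬q ∨ q) ⊃ (q ≡ (p ∨ r)))) ⊃ (¬(¬p ∨ p) ≡ (¬r ≡ ((p ⊃ p) ⊃ q))) = 6 ⊃ 1 = 1
(((q ∨ p) ⊃ (¬¬r ⊃ p)) ⊃ (((r ⊃ q) ≡ r) ⊃ ((p ⊃ r) ⊃ (q ∨ r)))) ≡ (((q ⊃ (r ∨ q)) ≡ ((¬q ∨ q) ⊃ (q ≡ (p ∨ r)))) ⊃ (¬(¬p ∨ p) ≡ (¬r ≡ ((p ⊃ p) ⊃ q)))) = 6 ≡ 1 = 1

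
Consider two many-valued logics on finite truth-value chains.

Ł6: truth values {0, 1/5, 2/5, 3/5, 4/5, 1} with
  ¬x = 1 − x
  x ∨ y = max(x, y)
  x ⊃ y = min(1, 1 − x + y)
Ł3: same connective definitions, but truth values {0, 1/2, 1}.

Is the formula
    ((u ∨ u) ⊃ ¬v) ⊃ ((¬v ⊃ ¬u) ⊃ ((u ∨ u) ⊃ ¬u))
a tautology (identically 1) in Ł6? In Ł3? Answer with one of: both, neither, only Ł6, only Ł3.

both

In Ł6: every assignment gives 1 — tautology.
In Ł3: every assignment gives 1 — tautology.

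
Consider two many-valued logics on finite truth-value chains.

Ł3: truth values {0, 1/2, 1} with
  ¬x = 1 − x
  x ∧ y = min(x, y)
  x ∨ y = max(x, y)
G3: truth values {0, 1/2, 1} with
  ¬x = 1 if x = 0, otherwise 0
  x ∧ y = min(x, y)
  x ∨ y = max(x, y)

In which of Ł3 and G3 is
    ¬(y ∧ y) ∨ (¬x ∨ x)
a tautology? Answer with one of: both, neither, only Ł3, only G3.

neither

In Ł3: at x = 1/2, y = 1/2 the value is 1/2 — not a tautology.
In G3: at x = 1/2, y = 1/2 the value is 1/2 — not a tautology.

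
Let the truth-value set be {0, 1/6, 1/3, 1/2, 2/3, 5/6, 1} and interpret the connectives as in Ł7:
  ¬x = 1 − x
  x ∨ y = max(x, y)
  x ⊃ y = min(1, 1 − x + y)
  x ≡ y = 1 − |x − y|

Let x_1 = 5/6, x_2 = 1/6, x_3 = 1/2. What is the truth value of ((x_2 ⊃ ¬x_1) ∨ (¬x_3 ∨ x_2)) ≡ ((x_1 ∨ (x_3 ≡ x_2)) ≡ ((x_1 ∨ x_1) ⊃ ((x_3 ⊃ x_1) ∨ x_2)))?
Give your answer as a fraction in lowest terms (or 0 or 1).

5/6

¬x_1 = ¬5/6 = 1/6
x_2 ⊃ ¬x_1 = 1/6 ⊃ 1/6 = 1
¬x_3 = ¬1/2 = 1/2
¬x_3 ∨ x_2 = 1/2 ∨ 1/6 = 1/2
(x_2 ⊃ ¬x_1) ∨ (¬x_3 ∨ x_2) = 1 ∨ 1/2 = 1
x_3 ≡ x_2 = 1/2 ≡ 1/6 = 2/3
x_1 ∨ (x_3 ≡ x_2) = 5/6 ∨ 2/3 = 5/6
x_1 ∨ x_1 = 5/6 ∨ 5/6 = 5/6
x_3 ⊃ x_1 = 1/2 ⊃ 5/6 = 1
(x_3 ⊃ x_1) ∨ x_2 = 1 ∨ 1/6 = 1
(x_1 ∨ x_1) ⊃ ((x_3 ⊃ x_1) ∨ x_2) = 5/6 ⊃ 1 = 1
(x_1 ∨ (x_3 ≡ x_2)) ≡ ((x_1 ∨ x_1) ⊃ ((x_3 ⊃ x_1) ∨ x_2)) = 5/6 ≡ 1 = 5/6
((x_2 ⊃ ¬x_1) ∨ (¬x_3 ∨ x_2)) ≡ ((x_1 ∨ (x_3 ≡ x_2)) ≡ ((x_1 ∨ x_1) ⊃ ((x_3 ⊃ x_1) ∨ x_2))) = 1 ≡ 5/6 = 5/6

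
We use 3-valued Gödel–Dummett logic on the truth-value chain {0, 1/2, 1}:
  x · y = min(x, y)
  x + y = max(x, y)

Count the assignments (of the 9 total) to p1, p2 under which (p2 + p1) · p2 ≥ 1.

3

p1 = 0, p2 = 0 ↦ 0  <
p1 = 0, p2 = 1/2 ↦ 1/2  <
p1 = 0, p2 = 1 ↦ 1  ≥
p1 = 1/2, p2 = 0 ↦ 0  <
p1 = 1/2, p2 = 1/2 ↦ 1/2  <
p1 = 1/2, p2 = 1 ↦ 1  ≥
p1 = 1, p2 = 0 ↦ 0  <
p1 = 1, p2 = 1/2 ↦ 1/2  <
p1 = 1, p2 = 1 ↦ 1  ≥
So 3 of the 9 assignments meet the threshold.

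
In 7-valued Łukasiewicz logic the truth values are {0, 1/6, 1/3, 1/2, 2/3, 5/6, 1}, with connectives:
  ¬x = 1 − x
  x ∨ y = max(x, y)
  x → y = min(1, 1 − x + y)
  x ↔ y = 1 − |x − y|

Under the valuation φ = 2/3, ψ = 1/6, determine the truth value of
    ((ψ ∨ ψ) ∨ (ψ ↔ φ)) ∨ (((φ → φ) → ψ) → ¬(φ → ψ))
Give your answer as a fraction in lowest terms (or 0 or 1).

ψ ∨ ψ = 1/6 ∨ 1/6 = 1/6
ψ ↔ φ = 1/6 ↔ 2/3 = 1/2
(ψ ∨ ψ) ∨ (ψ ↔ φ) = 1/6 ∨ 1/2 = 1/2
φ → φ = 2/3 → 2/3 = 1
(φ → φ) → ψ = 1 → 1/6 = 1/6
φ → ψ = 2/3 → 1/6 = 1/2
¬(φ → ψ) = ¬1/2 = 1/2
((φ → φ) → ψ) → ¬(φ → ψ) = 1/6 → 1/2 = 1
((ψ ∨ ψ) ∨ (ψ ↔ φ)) ∨ (((φ → φ) → ψ) → ¬(φ → ψ)) = 1/2 ∨ 1 = 1

1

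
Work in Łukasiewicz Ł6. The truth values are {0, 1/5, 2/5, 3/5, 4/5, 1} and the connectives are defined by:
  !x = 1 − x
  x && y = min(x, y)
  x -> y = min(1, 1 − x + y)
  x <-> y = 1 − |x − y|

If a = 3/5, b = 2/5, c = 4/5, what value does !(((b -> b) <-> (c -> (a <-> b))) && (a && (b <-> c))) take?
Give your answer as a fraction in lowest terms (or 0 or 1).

b -> b = 2/5 -> 2/5 = 1
a <-> b = 3/5 <-> 2/5 = 4/5
c -> (a <-> b) = 4/5 -> 4/5 = 1
(b -> b) <-> (c -> (a <-> b)) = 1 <-> 1 = 1
b <-> c = 2/5 <-> 4/5 = 3/5
a && (b <-> c) = 3/5 && 3/5 = 3/5
((b -> b) <-> (c -> (a <-> b))) && (a && (b <-> c)) = 1 && 3/5 = 3/5
!(((b -> b) <-> (c -> (a <-> b))) && (a && (b <-> c))) = !3/5 = 2/5

2/5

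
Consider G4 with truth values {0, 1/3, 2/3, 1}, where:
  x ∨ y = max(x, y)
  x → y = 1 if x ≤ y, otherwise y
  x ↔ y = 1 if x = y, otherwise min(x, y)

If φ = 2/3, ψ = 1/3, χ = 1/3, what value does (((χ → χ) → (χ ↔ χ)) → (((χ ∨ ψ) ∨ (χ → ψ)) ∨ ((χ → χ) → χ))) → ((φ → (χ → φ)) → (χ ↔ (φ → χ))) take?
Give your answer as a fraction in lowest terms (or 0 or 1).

χ → χ = 1/3 → 1/3 = 1
χ ↔ χ = 1/3 ↔ 1/3 = 1
(χ → χ) → (χ ↔ χ) = 1 → 1 = 1
χ ∨ ψ = 1/3 ∨ 1/3 = 1/3
χ → ψ = 1/3 → 1/3 = 1
(χ ∨ ψ) ∨ (χ → ψ) = 1/3 ∨ 1 = 1
χ → χ = 1/3 → 1/3 = 1
(χ → χ) → χ = 1 → 1/3 = 1/3
((χ ∨ ψ) ∨ (χ → ψ)) ∨ ((χ → χ) → χ) = 1 ∨ 1/3 = 1
((χ → χ) → (χ ↔ χ)) → (((χ ∨ ψ) ∨ (χ → ψ)) ∨ ((χ → χ) → χ)) = 1 → 1 = 1
χ → φ = 1/3 → 2/3 = 1
φ → (χ → φ) = 2/3 → 1 = 1
φ → χ = 2/3 → 1/3 = 1/3
χ ↔ (φ → χ) = 1/3 ↔ 1/3 = 1
(φ → (χ → φ)) → (χ ↔ (φ → χ)) = 1 → 1 = 1
(((χ → χ) → (χ ↔ χ)) → (((χ ∨ ψ) ∨ (χ → ψ)) ∨ ((χ → χ) → χ))) → ((φ → (χ → φ)) → (χ ↔ (φ → χ))) = 1 → 1 = 1

1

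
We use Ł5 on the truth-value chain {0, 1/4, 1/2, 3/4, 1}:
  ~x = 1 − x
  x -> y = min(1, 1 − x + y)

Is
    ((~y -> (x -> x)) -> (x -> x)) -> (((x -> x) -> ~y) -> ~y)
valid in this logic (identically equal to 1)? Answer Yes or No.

At x = 1/2, y = 1/2, for instance:
~y = ~1/2 = 1/2
x -> x = 1/2 -> 1/2 = 1
~y -> (x -> x) = 1/2 -> 1 = 1
(~y -> (x -> x)) -> (x -> x) = 1 -> 1 = 1
(x -> x) -> ~y = 1 -> 1/2 = 1/2
((x -> x) -> ~y) -> ~y = 1/2 -> 1/2 = 1
((~y -> (x -> x)) -> (x -> x)) -> (((x -> x) -> ~y) -> ~y) = 1 -> 1 = 1
and checking the remaining 24 assignments likewise gives ≥ 1 in every case.

Yes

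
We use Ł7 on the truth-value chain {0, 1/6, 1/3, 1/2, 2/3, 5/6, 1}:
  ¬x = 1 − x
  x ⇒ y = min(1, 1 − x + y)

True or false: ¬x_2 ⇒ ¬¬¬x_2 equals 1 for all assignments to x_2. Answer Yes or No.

Yes

x_2 = 0 ↦ 1
x_2 = 1/6 ↦ 1
x_2 = 1/3 ↦ 1
x_2 = 1/2 ↦ 1
x_2 = 2/3 ↦ 1
x_2 = 5/6 ↦ 1
x_2 = 1 ↦ 1
Every assignment gives a value ≥ 1.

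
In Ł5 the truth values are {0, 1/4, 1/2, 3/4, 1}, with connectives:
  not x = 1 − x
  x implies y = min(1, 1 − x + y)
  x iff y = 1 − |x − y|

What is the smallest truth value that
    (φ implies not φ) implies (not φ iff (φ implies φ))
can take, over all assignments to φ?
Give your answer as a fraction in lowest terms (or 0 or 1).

Take φ = 1/2:
not φ = not 1/2 = 1/2
φ implies not φ = 1/2 implies 1/2 = 1
not φ = not 1/2 = 1/2
φ implies φ = 1/2 implies 1/2 = 1
not φ iff (φ implies φ) = 1/2 iff 1 = 1/2
(φ implies not φ) implies (not φ iff (φ implies φ)) = 1 implies 1/2 = 1/2
No assignment yields a value below 1/2, so this is the minimum.

1/2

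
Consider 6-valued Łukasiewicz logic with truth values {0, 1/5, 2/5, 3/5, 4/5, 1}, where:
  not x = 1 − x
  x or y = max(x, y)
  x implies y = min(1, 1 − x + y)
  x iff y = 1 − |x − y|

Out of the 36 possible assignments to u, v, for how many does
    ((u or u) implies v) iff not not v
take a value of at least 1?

11

value 1: 11 assignments (counts)
value 4/5: 9 assignments
value 3/5: 7 assignments
value 2/5: 5 assignments
value 1/5: 3 assignments
value 0: 1 assignment
So 11 of the 36 assignments meet the threshold.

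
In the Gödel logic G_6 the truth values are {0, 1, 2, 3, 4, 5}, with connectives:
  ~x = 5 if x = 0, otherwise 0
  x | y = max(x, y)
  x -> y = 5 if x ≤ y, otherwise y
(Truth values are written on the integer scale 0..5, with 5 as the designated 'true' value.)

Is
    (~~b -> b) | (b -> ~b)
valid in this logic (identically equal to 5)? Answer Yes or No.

No

Counterexample: take b = 1.
~b = ~1 = 0
~~b = ~0 = 5
~~b -> b = 5 -> 1 = 1
~b = ~1 = 0
b -> ~b = 1 -> 0 = 0
(~~b -> b) | (b -> ~b) = 1 | 0 = 1
This gives 1 ≠ 5.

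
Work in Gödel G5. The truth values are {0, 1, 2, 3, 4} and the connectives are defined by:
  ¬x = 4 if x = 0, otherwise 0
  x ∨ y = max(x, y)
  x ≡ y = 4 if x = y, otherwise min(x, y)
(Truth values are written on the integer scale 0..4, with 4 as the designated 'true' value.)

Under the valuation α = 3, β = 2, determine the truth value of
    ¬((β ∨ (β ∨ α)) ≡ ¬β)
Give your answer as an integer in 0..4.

4

β ∨ α = 2 ∨ 3 = 3
β ∨ (β ∨ α) = 2 ∨ 3 = 3
¬β = ¬2 = 0
(β ∨ (β ∨ α)) ≡ ¬β = 3 ≡ 0 = 0
¬((β ∨ (β ∨ α)) ≡ ¬β) = ¬0 = 4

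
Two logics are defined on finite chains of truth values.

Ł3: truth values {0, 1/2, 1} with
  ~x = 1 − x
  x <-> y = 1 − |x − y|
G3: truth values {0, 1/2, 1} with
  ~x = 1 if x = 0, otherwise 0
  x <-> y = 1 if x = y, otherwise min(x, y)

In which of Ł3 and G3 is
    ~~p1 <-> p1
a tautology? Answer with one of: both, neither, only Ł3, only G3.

In Ł3: every assignment gives 1 — tautology.
In G3: at p1 = 1/2 the value is 1/2 — not a tautology.

only Ł3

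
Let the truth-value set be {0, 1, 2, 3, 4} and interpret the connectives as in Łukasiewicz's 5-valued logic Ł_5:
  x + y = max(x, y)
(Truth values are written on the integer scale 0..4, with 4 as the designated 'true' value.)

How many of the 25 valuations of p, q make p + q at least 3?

value 4: 9 assignments (counts)
value 3: 7 assignments (counts)
value 2: 5 assignments
value 1: 3 assignments
value 0: 1 assignment
So 16 of the 25 assignments meet the threshold.

16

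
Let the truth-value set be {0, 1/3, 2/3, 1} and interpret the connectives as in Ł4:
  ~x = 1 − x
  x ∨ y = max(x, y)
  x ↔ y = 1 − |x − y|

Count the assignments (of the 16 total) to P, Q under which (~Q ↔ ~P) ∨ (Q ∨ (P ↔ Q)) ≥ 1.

7

P = 0, Q = 0 ↦ 1  ≥
P = 0, Q = 1/3 ↦ 2/3  <
P = 0, Q = 2/3 ↦ 2/3  <
P = 0, Q = 1 ↦ 1  ≥
P = 1/3, Q = 0 ↦ 2/3  <
P = 1/3, Q = 1/3 ↦ 1  ≥
P = 1/3, Q = 2/3 ↦ 2/3  <
P = 1/3, Q = 1 ↦ 1  ≥
P = 2/3, Q = 0 ↦ 1/3  <
P = 2/3, Q = 1/3 ↦ 2/3  <
P = 2/3, Q = 2/3 ↦ 1  ≥
P = 2/3, Q = 1 ↦ 1  ≥
P = 1, Q = 0 ↦ 0  <
P = 1, Q = 1/3 ↦ 1/3  <
P = 1, Q = 2/3 ↦ 2/3  <
P = 1, Q = 1 ↦ 1  ≥
So 7 of the 16 assignments meet the threshold.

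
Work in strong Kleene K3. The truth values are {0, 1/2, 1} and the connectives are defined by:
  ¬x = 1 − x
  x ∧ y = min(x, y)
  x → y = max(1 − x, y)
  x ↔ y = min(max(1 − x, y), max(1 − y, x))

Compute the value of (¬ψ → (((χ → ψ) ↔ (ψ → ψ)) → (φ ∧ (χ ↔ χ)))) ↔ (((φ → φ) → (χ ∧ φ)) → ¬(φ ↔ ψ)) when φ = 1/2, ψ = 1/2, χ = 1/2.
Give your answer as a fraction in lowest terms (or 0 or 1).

¬ψ = ¬1/2 = 1/2
χ → ψ = 1/2 → 1/2 = 1/2
ψ → ψ = 1/2 → 1/2 = 1/2
(χ → ψ) ↔ (ψ → ψ) = 1/2 ↔ 1/2 = 1/2
χ ↔ χ = 1/2 ↔ 1/2 = 1/2
φ ∧ (χ ↔ χ) = 1/2 ∧ 1/2 = 1/2
((χ → ψ) ↔ (ψ → ψ)) → (φ ∧ (χ ↔ χ)) = 1/2 → 1/2 = 1/2
¬ψ → (((χ → ψ) ↔ (ψ → ψ)) → (φ ∧ (χ ↔ χ))) = 1/2 → 1/2 = 1/2
φ → φ = 1/2 → 1/2 = 1/2
χ ∧ φ = 1/2 ∧ 1/2 = 1/2
(φ → φ) → (χ ∧ φ) = 1/2 → 1/2 = 1/2
φ ↔ ψ = 1/2 ↔ 1/2 = 1/2
¬(φ ↔ ψ) = ¬1/2 = 1/2
((φ → φ) → (χ ∧ φ)) → ¬(φ ↔ ψ) = 1/2 → 1/2 = 1/2
(¬ψ → (((χ → ψ) ↔ (ψ → ψ)) → (φ ∧ (χ ↔ χ)))) ↔ (((φ → φ) → (χ ∧ φ)) → ¬(φ ↔ ψ)) = 1/2 ↔ 1/2 = 1/2

1/2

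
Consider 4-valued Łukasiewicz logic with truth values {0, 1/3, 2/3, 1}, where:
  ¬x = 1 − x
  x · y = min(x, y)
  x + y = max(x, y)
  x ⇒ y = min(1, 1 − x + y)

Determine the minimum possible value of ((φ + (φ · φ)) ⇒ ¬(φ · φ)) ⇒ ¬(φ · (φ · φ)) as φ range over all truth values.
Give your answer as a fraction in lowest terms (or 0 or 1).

2/3

Take φ = 1/3:
φ · φ = 1/3 · 1/3 = 1/3
φ + (φ · φ) = 1/3 + 1/3 = 1/3
φ · φ = 1/3 · 1/3 = 1/3
¬(φ · φ) = ¬1/3 = 2/3
(φ + (φ · φ)) ⇒ ¬(φ · φ) = 1/3 ⇒ 2/3 = 1
φ · φ = 1/3 · 1/3 = 1/3
φ · (φ · φ) = 1/3 · 1/3 = 1/3
¬(φ · (φ · φ)) = ¬1/3 = 2/3
((φ + (φ · φ)) ⇒ ¬(φ · φ)) ⇒ ¬(φ · (φ · φ)) = 1 ⇒ 2/3 = 2/3
No assignment yields a value below 2/3, so this is the minimum.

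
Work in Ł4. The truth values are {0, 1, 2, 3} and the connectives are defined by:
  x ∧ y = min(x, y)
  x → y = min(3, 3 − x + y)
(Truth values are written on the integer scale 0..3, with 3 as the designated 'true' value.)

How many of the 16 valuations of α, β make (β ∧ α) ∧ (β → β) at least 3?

1

α = 0, β = 0 ↦ 0  <
α = 0, β = 1 ↦ 0  <
α = 0, β = 2 ↦ 0  <
α = 0, β = 3 ↦ 0  <
α = 1, β = 0 ↦ 0  <
α = 1, β = 1 ↦ 1  <
α = 1, β = 2 ↦ 1  <
α = 1, β = 3 ↦ 1  <
α = 2, β = 0 ↦ 0  <
α = 2, β = 1 ↦ 1  <
α = 2, β = 2 ↦ 2  <
α = 2, β = 3 ↦ 2  <
α = 3, β = 0 ↦ 0  <
α = 3, β = 1 ↦ 1  <
α = 3, β = 2 ↦ 2  <
α = 3, β = 3 ↦ 3  ≥
So 1 of the 16 assignments meets the threshold.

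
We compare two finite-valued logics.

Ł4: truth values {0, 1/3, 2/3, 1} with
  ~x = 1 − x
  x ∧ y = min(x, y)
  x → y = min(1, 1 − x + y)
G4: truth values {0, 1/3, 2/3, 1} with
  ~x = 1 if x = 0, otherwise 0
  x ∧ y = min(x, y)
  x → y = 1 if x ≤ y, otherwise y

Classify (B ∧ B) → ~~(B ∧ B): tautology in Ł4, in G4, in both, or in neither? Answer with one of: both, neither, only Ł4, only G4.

In Ł4: every assignment gives 1 — tautology.
In G4: every assignment gives 1 — tautology.

both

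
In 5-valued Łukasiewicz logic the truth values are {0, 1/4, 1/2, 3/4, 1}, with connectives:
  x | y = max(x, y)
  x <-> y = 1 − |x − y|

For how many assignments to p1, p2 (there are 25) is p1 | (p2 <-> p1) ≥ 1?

9

value 1: 9 assignments (counts)
value 3/4: 9 assignments
value 1/2: 4 assignments
value 1/4: 2 assignments
value 0: 1 assignment
So 9 of the 25 assignments meet the threshold.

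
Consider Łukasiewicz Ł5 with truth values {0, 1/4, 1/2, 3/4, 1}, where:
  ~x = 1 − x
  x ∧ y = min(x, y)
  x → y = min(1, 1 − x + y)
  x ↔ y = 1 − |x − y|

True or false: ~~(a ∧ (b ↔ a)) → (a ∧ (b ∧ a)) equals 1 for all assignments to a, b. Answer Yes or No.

No

Counterexample: take a = 1/4, b = 0.
b ↔ a = 0 ↔ 1/4 = 3/4
a ∧ (b ↔ a) = 1/4 ∧ 3/4 = 1/4
~(a ∧ (b ↔ a)) = ~1/4 = 3/4
~~(a ∧ (b ↔ a)) = ~3/4 = 1/4
b ∧ a = 0 ∧ 1/4 = 0
a ∧ (b ∧ a) = 1/4 ∧ 0 = 0
~~(a ∧ (b ↔ a)) → (a ∧ (b ∧ a)) = 1/4 → 0 = 3/4
This gives 3/4 ≠ 1.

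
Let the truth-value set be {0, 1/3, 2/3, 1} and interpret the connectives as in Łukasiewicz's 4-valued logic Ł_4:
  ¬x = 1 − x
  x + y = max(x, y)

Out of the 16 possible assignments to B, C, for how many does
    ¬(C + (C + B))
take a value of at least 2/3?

4

B = 0, C = 0 ↦ 1  ≥
B = 0, C = 1/3 ↦ 2/3  ≥
B = 0, C = 2/3 ↦ 1/3  <
B = 0, C = 1 ↦ 0  <
B = 1/3, C = 0 ↦ 2/3  ≥
B = 1/3, C = 1/3 ↦ 2/3  ≥
B = 1/3, C = 2/3 ↦ 1/3  <
B = 1/3, C = 1 ↦ 0  <
B = 2/3, C = 0 ↦ 1/3  <
B = 2/3, C = 1/3 ↦ 1/3  <
B = 2/3, C = 2/3 ↦ 1/3  <
B = 2/3, C = 1 ↦ 0  <
B = 1, C = 0 ↦ 0  <
B = 1, C = 1/3 ↦ 0  <
B = 1, C = 2/3 ↦ 0  <
B = 1, C = 1 ↦ 0  <
So 4 of the 16 assignments meet the threshold.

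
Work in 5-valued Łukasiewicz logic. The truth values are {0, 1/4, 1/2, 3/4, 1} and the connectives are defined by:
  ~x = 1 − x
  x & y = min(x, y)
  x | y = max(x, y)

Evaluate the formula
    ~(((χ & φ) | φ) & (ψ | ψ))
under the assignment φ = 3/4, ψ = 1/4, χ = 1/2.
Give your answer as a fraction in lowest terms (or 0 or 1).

χ & φ = 1/2 & 3/4 = 1/2
(χ & φ) | φ = 1/2 | 3/4 = 3/4
ψ | ψ = 1/4 | 1/4 = 1/4
((χ & φ) | φ) & (ψ | ψ) = 3/4 & 1/4 = 1/4
~(((χ & φ) | φ) & (ψ | ψ)) = ~1/4 = 3/4

3/4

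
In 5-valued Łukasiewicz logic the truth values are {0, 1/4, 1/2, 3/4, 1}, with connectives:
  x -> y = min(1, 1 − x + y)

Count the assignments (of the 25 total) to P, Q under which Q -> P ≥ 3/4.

value 1: 15 assignments (counts)
value 3/4: 4 assignments (counts)
value 1/2: 3 assignments
value 1/4: 2 assignments
value 0: 1 assignment
So 19 of the 25 assignments meet the threshold.

19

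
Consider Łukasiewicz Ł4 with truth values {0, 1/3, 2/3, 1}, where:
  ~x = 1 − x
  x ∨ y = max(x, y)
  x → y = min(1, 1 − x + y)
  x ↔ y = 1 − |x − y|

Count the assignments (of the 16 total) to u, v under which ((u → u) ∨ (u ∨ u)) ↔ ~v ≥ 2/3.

u = 0, v = 0 ↦ 1  ≥
u = 0, v = 1/3 ↦ 2/3  ≥
u = 0, v = 2/3 ↦ 1/3  <
u = 0, v = 1 ↦ 0  <
u = 1/3, v = 0 ↦ 1  ≥
u = 1/3, v = 1/3 ↦ 2/3  ≥
u = 1/3, v = 2/3 ↦ 1/3  <
u = 1/3, v = 1 ↦ 0  <
u = 2/3, v = 0 ↦ 1  ≥
u = 2/3, v = 1/3 ↦ 2/3  ≥
u = 2/3, v = 2/3 ↦ 1/3  <
u = 2/3, v = 1 ↦ 0  <
u = 1, v = 0 ↦ 1  ≥
u = 1, v = 1/3 ↦ 2/3  ≥
u = 1, v = 2/3 ↦ 1/3  <
u = 1, v = 1 ↦ 0  <
So 8 of the 16 assignments meet the threshold.

8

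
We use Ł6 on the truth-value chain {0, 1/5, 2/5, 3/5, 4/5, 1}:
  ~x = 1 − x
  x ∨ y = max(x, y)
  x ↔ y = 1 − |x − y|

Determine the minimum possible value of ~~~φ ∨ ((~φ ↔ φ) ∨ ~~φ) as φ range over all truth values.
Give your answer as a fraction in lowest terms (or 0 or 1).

Take φ = 1/5:
~φ = ~1/5 = 4/5
~~φ = ~4/5 = 1/5
~~~φ = ~1/5 = 4/5
~φ = ~1/5 = 4/5
~φ ↔ φ = 4/5 ↔ 1/5 = 2/5
~φ = ~1/5 = 4/5
~~φ = ~4/5 = 1/5
(~φ ↔ φ) ∨ ~~φ = 2/5 ∨ 1/5 = 2/5
~~~φ ∨ ((~φ ↔ φ) ∨ ~~φ) = 4/5 ∨ 2/5 = 4/5
No assignment yields a value below 4/5, so this is the minimum.

4/5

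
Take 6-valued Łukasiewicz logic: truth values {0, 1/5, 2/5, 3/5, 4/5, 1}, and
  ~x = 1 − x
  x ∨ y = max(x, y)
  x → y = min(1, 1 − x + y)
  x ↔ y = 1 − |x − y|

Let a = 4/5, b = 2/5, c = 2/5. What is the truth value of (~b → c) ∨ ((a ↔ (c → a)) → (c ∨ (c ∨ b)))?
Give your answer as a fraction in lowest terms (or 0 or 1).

~b = ~2/5 = 3/5
~b → c = 3/5 → 2/5 = 4/5
c → a = 2/5 → 4/5 = 1
a ↔ (c → a) = 4/5 ↔ 1 = 4/5
c ∨ b = 2/5 ∨ 2/5 = 2/5
c ∨ (c ∨ b) = 2/5 ∨ 2/5 = 2/5
(a ↔ (c → a)) → (c ∨ (c ∨ b)) = 4/5 → 2/5 = 3/5
(~b → c) ∨ ((a ↔ (c → a)) → (c ∨ (c ∨ b))) = 4/5 ∨ 3/5 = 4/5

4/5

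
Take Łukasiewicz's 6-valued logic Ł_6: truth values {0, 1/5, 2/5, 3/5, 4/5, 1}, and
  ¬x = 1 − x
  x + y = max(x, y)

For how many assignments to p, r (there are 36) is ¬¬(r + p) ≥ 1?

value 1: 11 assignments (counts)
value 4/5: 9 assignments
value 3/5: 7 assignments
value 2/5: 5 assignments
value 1/5: 3 assignments
value 0: 1 assignment
So 11 of the 36 assignments meet the threshold.

11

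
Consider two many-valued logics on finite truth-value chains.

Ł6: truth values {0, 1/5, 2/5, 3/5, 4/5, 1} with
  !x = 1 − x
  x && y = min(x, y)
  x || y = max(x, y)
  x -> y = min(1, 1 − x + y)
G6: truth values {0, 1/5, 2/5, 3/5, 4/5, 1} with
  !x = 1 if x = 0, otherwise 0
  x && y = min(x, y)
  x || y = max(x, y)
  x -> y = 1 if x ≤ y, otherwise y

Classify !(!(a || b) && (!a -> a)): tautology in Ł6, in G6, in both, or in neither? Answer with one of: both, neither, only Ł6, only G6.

In Ł6: at a = 1/5, b = 0 the value is 3/5 — not a tautology.
In G6: every assignment gives 1 — tautology.

only G6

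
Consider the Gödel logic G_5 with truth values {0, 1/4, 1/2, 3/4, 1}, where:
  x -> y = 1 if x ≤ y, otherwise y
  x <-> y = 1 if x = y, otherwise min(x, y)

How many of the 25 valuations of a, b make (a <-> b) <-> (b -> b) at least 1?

value 1: 5 assignments (counts)
value 3/4: 2 assignments
value 1/2: 4 assignments
value 1/4: 6 assignments
value 0: 8 assignments
So 5 of the 25 assignments meet the threshold.

5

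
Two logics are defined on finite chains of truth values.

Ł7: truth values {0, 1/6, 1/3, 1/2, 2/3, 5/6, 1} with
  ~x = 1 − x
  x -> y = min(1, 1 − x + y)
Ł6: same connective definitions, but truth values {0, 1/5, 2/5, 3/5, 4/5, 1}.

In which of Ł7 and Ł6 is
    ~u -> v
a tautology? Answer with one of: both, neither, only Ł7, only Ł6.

In Ł7: at u = 0, v = 0 the value is 0 — not a tautology.
In Ł6: at u = 0, v = 0 the value is 0 — not a tautology.

neither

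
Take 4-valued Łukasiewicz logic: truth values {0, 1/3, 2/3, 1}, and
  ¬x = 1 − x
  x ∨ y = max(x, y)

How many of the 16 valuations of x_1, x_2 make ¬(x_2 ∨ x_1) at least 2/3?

x_1 = 0, x_2 = 0 ↦ 1  ≥
x_1 = 0, x_2 = 1/3 ↦ 2/3  ≥
x_1 = 0, x_2 = 2/3 ↦ 1/3  <
x_1 = 0, x_2 = 1 ↦ 0  <
x_1 = 1/3, x_2 = 0 ↦ 2/3  ≥
x_1 = 1/3, x_2 = 1/3 ↦ 2/3  ≥
x_1 = 1/3, x_2 = 2/3 ↦ 1/3  <
x_1 = 1/3, x_2 = 1 ↦ 0  <
x_1 = 2/3, x_2 = 0 ↦ 1/3  <
x_1 = 2/3, x_2 = 1/3 ↦ 1/3  <
x_1 = 2/3, x_2 = 2/3 ↦ 1/3  <
x_1 = 2/3, x_2 = 1 ↦ 0  <
x_1 = 1, x_2 = 0 ↦ 0  <
x_1 = 1, x_2 = 1/3 ↦ 0  <
x_1 = 1, x_2 = 2/3 ↦ 0  <
x_1 = 1, x_2 = 1 ↦ 0  <
So 4 of the 16 assignments meet the threshold.

4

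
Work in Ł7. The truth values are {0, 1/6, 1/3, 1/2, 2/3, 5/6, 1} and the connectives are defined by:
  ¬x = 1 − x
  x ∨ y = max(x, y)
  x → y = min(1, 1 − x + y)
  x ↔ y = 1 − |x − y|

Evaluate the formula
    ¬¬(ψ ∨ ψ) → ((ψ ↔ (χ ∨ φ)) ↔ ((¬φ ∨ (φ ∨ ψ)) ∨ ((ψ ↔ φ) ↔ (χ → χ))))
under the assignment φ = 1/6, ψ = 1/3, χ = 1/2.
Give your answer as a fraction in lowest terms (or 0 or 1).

ψ ∨ ψ = 1/3 ∨ 1/3 = 1/3
¬(ψ ∨ ψ) = ¬1/3 = 2/3
¬¬(ψ ∨ ψ) = ¬2/3 = 1/3
χ ∨ φ = 1/2 ∨ 1/6 = 1/2
ψ ↔ (χ ∨ φ) = 1/3 ↔ 1/2 = 5/6
¬φ = ¬1/6 = 5/6
φ ∨ ψ = 1/6 ∨ 1/3 = 1/3
¬φ ∨ (φ ∨ ψ) = 5/6 ∨ 1/3 = 5/6
ψ ↔ φ = 1/3 ↔ 1/6 = 5/6
χ → χ = 1/2 → 1/2 = 1
(ψ ↔ φ) ↔ (χ → χ) = 5/6 ↔ 1 = 5/6
(¬φ ∨ (φ ∨ ψ)) ∨ ((ψ ↔ φ) ↔ (χ → χ)) = 5/6 ∨ 5/6 = 5/6
(ψ ↔ (χ ∨ φ)) ↔ ((¬φ ∨ (φ ∨ ψ)) ∨ ((ψ ↔ φ) ↔ (χ → χ))) = 5/6 ↔ 5/6 = 1
¬¬(ψ ∨ ψ) → ((ψ ↔ (χ ∨ φ)) ↔ ((¬φ ∨ (φ ∨ ψ)) ∨ ((ψ ↔ φ) ↔ (χ → χ)))) = 1/3 → 1 = 1

1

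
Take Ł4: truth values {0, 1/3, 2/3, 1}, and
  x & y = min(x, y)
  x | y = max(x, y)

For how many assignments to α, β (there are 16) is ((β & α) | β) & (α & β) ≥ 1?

1

α = 0, β = 0 ↦ 0  <
α = 0, β = 1/3 ↦ 0  <
α = 0, β = 2/3 ↦ 0  <
α = 0, β = 1 ↦ 0  <
α = 1/3, β = 0 ↦ 0  <
α = 1/3, β = 1/3 ↦ 1/3  <
α = 1/3, β = 2/3 ↦ 1/3  <
α = 1/3, β = 1 ↦ 1/3  <
α = 2/3, β = 0 ↦ 0  <
α = 2/3, β = 1/3 ↦ 1/3  <
α = 2/3, β = 2/3 ↦ 2/3  <
α = 2/3, β = 1 ↦ 2/3  <
α = 1, β = 0 ↦ 0  <
α = 1, β = 1/3 ↦ 1/3  <
α = 1, β = 2/3 ↦ 2/3  <
α = 1, β = 1 ↦ 1  ≥
So 1 of the 16 assignments meets the threshold.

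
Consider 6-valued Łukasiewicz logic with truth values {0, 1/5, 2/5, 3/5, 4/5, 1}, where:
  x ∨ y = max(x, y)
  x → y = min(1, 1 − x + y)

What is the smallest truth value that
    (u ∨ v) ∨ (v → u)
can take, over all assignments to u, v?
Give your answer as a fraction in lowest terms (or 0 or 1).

3/5

Take u = 0, v = 2/5:
u ∨ v = 0 ∨ 2/5 = 2/5
v → u = 2/5 → 0 = 3/5
(u ∨ v) ∨ (v → u) = 2/5 ∨ 3/5 = 3/5
No assignment yields a value below 3/5, so this is the minimum.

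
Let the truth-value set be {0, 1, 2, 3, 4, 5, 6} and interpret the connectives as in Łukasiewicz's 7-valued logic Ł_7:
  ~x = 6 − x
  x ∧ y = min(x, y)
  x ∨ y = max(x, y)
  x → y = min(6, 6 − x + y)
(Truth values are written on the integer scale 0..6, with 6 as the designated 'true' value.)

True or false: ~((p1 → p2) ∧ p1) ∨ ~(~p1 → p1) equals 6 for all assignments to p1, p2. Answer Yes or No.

No

Counterexample: take p1 = 1, p2 = 0.
p1 → p2 = 1 → 0 = 5
(p1 → p2) ∧ p1 = 5 ∧ 1 = 1
~((p1 → p2) ∧ p1) = ~1 = 5
~p1 = ~1 = 5
~p1 → p1 = 5 → 1 = 2
~(~p1 → p1) = ~2 = 4
~((p1 → p2) ∧ p1) ∨ ~(~p1 → p1) = 5 ∨ 4 = 5
This gives 5 ≠ 6.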